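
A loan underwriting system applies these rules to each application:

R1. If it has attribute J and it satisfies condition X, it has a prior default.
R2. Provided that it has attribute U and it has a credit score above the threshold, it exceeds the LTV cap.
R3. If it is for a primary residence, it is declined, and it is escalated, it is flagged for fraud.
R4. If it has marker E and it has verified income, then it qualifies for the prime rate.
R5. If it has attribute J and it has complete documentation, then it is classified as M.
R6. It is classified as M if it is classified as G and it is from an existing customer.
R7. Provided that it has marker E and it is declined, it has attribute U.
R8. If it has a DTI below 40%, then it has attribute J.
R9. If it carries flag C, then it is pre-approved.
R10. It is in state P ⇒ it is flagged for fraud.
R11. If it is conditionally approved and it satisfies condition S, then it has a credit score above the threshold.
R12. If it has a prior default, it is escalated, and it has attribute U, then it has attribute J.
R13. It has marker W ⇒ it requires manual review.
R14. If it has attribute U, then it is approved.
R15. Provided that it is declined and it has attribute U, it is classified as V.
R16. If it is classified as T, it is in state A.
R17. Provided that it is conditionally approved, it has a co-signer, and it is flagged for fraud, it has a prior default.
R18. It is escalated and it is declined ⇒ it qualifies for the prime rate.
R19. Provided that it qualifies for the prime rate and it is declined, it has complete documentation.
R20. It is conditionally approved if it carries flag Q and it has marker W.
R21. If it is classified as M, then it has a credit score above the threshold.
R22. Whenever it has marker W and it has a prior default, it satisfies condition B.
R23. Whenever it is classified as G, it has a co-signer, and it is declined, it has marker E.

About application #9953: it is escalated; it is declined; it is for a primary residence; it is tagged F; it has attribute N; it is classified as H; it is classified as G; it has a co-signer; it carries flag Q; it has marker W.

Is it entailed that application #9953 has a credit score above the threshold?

Yes

By R3 (it is for a primary residence, it is declined, it is escalated): it is flagged for fraud.
By R18 (it is escalated, it is declined): it qualifies for the prime rate.
By R19 (it qualifies for the prime rate, it is declined): it has complete documentation.
By R20 (it carries flag Q, it has marker W): it is conditionally approved.
By R23 (it is classified as G, it has a co-signer, it is declined): it has marker E.
By R7 (it has marker E, it is declined): it has attribute U.
By R17 (it is conditionally approved, it has a co-signer, it is flagged for fraud): it has a prior default.
By R12 (it has a prior default, it is escalated, it has attribute U): it has attribute J.
By R5 (it has attribute J, it has complete documentation): it is classified as M.
By R21 (it is classified as M): it has a credit score above the threshold.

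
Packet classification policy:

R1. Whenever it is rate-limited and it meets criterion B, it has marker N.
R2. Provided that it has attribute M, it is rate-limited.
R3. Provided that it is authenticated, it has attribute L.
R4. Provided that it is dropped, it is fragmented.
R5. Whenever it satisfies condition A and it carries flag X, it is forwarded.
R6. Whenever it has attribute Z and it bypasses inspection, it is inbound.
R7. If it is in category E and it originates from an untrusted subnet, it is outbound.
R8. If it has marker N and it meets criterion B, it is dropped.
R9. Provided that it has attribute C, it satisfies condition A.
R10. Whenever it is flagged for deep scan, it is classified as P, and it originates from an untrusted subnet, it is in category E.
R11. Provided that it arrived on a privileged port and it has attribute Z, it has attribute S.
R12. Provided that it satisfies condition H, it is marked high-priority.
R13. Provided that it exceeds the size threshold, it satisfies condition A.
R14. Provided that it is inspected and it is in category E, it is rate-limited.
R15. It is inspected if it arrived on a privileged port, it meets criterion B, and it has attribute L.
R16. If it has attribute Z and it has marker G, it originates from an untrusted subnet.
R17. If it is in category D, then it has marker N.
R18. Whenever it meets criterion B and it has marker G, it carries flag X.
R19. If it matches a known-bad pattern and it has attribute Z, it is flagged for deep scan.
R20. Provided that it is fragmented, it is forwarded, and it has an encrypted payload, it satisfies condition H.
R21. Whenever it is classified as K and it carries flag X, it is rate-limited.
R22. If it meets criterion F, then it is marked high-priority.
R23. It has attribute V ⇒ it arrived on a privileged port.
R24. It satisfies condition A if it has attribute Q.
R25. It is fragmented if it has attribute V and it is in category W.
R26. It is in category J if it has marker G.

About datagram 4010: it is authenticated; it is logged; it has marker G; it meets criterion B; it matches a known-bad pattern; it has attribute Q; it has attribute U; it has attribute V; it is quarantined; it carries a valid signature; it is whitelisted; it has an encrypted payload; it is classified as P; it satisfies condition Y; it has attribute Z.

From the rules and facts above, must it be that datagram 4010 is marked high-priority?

By R3 (it is authenticated): it has attribute L.
By R16 (it has attribute Z, it has marker G): it originates from an untrusted subnet.
By R18 (it meets criterion B, it has marker G): it carries flag X.
By R19 (it matches a known-bad pattern, it has attribute Z): it is flagged for deep scan.
By R23 (it has attribute V): it arrived on a privileged port.
By R24 (it has attribute Q): it satisfies condition A.
By R5 (it satisfies condition A, it carries flag X): it is forwarded.
By R10 (it is flagged for deep scan, it is classified as P, it originates from an untrusted subnet): it is in category E.
By R15 (it arrived on a privileged port, it meets criterion B, it has attribute L): it is inspected.
By R14 (it is inspected, it is in category E): it is rate-limited.
By R1 (it is rate-limited, it meets criterion B): it has marker N.
By R8 (it has marker N, it meets criterion B): it is dropped.
By R4 (it is dropped): it is fragmented.
By R20 (it is fragmented, it is forwarded, it has an encrypted payload): it satisfies condition H.
By R12 (it satisfies condition H): it is marked high-priority.

Yes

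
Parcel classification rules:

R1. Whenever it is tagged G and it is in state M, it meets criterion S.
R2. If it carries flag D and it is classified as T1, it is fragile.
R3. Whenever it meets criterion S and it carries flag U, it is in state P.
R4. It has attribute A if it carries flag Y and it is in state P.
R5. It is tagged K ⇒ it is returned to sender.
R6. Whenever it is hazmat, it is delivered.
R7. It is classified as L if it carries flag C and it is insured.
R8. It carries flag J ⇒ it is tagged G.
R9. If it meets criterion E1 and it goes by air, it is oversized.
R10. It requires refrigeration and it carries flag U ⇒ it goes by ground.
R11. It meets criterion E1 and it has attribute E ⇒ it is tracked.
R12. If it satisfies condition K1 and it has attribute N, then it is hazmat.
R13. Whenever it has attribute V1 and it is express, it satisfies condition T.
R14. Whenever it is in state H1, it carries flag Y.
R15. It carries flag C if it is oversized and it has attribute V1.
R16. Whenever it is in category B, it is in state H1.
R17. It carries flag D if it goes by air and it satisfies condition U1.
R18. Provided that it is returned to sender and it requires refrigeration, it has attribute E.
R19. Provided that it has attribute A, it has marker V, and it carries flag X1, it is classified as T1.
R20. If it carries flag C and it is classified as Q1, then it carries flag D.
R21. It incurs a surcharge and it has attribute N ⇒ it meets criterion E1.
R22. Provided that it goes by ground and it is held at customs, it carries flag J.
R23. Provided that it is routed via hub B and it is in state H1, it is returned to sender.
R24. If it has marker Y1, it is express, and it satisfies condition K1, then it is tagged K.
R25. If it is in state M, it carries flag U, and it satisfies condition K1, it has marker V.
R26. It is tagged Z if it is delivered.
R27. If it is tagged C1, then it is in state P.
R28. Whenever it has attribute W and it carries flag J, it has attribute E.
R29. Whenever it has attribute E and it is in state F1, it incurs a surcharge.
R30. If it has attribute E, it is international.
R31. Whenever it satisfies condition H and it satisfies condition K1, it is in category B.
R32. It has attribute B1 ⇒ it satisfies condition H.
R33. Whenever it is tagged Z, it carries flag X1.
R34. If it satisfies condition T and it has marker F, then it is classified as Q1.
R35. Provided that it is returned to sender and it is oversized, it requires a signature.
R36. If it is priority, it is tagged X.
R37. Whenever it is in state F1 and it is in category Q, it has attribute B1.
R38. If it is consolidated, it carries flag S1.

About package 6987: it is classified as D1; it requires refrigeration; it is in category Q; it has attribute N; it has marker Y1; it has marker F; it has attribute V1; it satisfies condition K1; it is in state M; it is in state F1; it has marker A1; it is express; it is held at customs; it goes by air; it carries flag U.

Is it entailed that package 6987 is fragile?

By R10 (it requires refrigeration, it carries flag U): it goes by ground.
By R12 (it satisfies condition K1, it has attribute N): it is hazmat.
By R13 (it has attribute V1, it is express): it satisfies condition T.
By R22 (it goes by ground, it is held at customs): it carries flag J.
By R24 (it has marker Y1, it is express, it satisfies condition K1): it is tagged K.
By R25 (it is in state M, it carries flag U, it satisfies condition K1): it has marker V.
By R34 (it satisfies condition T, it has marker F): it is classified as Q1.
By R37 (it is in state F1, it is in category Q): it has attribute B1.
By R5 (it is tagged K): it is returned to sender.
By R6 (it is hazmat): it is delivered.
By R8 (it carries flag J): it is tagged G.
By R18 (it is returned to sender, it requires refrigeration): it has attribute E.
By R26 (it is delivered): it is tagged Z.
By R29 (it has attribute E, it is in state F1): it incurs a surcharge.
By R32 (it has attribute B1): it satisfies condition H.
By R33 (it is tagged Z): it carries flag X1.
By R1 (it is tagged G, it is in state M): it meets criterion S.
By R3 (it meets criterion S, it carries flag U): it is in state P.
By R21 (it incurs a surcharge, it has attribute N): it meets criterion E1.
By R31 (it satisfies condition H, it satisfies condition K1): it is in category B.
By R9 (it meets criterion E1, it goes by air): it is oversized.
By R15 (it is oversized, it has attribute V1): it carries flag C.
By R16 (it is in category B): it is in state H1.
By R20 (it carries flag C, it is classified as Q1): it carries flag D.
By R14 (it is in state H1): it carries flag Y.
By R4 (it carries flag Y, it is in state P): it has attribute A.
By R19 (it has attribute A, it has marker V, it carries flag X1): it is classified as T1.
By R2 (it carries flag D, it is classified as T1): it is fragile.

Yes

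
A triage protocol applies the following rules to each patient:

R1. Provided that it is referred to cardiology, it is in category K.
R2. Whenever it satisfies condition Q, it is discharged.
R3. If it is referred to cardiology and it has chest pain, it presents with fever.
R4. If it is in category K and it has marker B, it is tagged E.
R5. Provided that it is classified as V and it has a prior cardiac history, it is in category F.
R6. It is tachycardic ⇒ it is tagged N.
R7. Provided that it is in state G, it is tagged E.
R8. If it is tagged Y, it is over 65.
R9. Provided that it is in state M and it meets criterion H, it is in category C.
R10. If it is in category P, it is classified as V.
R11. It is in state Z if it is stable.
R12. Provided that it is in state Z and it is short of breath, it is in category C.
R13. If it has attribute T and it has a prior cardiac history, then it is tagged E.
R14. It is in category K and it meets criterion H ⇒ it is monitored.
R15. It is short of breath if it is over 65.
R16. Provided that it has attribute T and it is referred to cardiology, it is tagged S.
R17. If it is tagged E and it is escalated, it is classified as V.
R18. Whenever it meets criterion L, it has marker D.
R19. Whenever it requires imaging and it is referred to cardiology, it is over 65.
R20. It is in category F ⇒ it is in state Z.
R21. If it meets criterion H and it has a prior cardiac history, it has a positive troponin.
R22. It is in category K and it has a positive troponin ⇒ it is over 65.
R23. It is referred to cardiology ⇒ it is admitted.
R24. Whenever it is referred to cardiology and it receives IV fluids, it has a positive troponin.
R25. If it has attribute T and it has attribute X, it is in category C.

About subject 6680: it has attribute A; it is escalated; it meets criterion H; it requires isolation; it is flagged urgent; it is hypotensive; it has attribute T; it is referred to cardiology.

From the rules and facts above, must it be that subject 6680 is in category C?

Forward chaining from the given facts derives: is in category K, is monitored, is tagged S, is admitted.
Rules concluding "it is in category C": R9 needs "it is in state M"; R12 needs "it is in state Z"; R25 needs "it has attribute X" — none of these are established.

No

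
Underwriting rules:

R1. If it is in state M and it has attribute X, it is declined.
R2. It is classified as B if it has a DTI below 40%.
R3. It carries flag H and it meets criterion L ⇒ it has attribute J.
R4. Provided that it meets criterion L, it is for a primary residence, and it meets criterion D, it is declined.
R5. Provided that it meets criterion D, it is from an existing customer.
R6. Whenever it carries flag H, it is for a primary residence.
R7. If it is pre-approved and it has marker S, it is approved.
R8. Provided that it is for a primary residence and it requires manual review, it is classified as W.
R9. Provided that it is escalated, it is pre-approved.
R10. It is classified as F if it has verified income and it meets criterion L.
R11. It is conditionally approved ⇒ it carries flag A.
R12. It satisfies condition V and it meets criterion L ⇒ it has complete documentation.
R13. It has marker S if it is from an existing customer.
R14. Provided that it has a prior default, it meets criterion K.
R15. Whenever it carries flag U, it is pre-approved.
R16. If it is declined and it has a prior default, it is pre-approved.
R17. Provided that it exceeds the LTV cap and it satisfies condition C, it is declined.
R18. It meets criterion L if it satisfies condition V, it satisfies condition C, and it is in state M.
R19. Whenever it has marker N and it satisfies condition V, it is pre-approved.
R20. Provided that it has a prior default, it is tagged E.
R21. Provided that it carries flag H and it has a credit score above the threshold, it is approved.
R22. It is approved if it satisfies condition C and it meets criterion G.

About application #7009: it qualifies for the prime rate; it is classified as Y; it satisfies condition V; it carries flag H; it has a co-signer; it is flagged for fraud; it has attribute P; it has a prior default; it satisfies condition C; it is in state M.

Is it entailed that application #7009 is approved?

Forward chaining from the given facts derives: is for a primary residence, meets criterion K, meets criterion L, is tagged E, has attribute J, has complete documentation.
Rules concluding "it is approved": R7 needs "it is pre-approved"; R21 needs "it has a credit score above the threshold"; R22 needs "it meets criterion G" — none of these are established.

No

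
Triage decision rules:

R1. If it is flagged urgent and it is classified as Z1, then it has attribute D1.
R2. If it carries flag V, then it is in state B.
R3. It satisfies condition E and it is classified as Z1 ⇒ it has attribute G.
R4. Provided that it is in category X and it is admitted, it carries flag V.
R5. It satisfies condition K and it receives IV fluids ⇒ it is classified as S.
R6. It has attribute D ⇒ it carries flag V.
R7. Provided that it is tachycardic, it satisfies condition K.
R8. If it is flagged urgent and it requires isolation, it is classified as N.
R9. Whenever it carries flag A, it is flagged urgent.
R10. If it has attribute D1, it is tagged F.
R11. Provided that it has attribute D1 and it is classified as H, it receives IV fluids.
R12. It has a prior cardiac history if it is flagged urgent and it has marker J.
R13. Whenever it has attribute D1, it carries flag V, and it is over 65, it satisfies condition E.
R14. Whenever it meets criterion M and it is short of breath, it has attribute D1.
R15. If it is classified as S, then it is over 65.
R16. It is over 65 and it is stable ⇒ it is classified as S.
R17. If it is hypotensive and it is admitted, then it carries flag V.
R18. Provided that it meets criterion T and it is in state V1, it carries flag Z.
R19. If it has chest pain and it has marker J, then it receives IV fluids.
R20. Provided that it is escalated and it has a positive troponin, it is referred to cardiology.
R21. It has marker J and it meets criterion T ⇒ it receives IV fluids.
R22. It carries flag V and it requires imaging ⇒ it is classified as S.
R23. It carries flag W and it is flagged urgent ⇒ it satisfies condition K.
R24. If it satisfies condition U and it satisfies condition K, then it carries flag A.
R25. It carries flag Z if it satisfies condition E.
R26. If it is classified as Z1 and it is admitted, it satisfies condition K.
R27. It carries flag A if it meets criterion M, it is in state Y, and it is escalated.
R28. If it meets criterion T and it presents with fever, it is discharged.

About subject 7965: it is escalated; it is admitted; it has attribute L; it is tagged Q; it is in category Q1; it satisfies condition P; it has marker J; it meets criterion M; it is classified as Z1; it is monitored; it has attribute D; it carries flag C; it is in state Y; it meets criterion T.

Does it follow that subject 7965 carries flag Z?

Yes

By R6 (it has attribute D): it carries flag V.
By R21 (it has marker J, it meets criterion T): it receives IV fluids.
By R26 (it is classified as Z1, it is admitted): it satisfies condition K.
By R27 (it meets criterion M, it is in state Y, it is escalated): it carries flag A.
By R5 (it satisfies condition K, it receives IV fluids): it is classified as S.
By R9 (it carries flag A): it is flagged urgent.
By R15 (it is classified as S): it is over 65.
By R1 (it is flagged urgent, it is classified as Z1): it has attribute D1.
By R13 (it has attribute D1, it carries flag V, it is over 65): it satisfies condition E.
By R25 (it satisfies condition E): it carries flag Z.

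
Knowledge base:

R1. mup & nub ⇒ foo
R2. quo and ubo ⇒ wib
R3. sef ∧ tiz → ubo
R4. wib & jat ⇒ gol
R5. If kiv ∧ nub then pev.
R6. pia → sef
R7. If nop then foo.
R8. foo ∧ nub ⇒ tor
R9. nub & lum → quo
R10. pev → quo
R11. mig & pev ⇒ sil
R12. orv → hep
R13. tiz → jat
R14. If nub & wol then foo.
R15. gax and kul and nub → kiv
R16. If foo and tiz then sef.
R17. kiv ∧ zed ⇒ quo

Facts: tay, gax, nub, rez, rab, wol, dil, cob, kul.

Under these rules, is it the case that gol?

Forward chaining from the given facts derives: foo, kiv, pev, tor, quo.
The only rule concluding gol is R4, which needs wib; that is never established.

No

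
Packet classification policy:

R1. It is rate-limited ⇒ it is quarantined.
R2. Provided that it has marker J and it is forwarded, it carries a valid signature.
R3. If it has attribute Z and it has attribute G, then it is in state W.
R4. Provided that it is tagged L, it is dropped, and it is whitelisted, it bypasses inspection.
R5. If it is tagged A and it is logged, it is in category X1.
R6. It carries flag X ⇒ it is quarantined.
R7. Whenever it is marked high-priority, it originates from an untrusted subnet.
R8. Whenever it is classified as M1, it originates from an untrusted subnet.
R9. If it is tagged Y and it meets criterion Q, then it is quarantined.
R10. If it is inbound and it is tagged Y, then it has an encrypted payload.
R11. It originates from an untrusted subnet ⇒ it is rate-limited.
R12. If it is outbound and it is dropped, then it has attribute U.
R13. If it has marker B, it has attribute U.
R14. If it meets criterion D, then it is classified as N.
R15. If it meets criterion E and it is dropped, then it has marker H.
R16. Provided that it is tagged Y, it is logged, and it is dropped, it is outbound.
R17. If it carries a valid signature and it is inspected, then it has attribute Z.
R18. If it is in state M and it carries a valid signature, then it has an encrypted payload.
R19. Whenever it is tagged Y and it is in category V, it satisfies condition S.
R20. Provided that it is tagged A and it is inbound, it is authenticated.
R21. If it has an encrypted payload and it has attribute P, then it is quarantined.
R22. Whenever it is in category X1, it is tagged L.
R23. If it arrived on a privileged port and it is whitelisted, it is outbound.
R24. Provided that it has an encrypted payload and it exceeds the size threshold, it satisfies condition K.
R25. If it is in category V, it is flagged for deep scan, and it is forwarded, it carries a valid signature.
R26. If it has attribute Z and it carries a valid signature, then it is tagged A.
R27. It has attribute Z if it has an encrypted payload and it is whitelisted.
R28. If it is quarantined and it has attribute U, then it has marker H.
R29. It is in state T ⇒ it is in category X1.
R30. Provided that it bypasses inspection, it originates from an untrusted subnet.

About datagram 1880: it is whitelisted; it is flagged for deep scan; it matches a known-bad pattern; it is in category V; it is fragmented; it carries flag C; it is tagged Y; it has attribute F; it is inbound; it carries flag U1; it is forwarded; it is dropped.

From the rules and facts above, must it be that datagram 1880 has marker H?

No

Forward chaining from the given facts derives: has an encrypted payload, satisfies condition S, carries a valid signature, has attribute Z, is tagged A, is authenticated.
Rules concluding "it has marker H": R15 needs "it meets criterion E"; R28 needs "it is quarantined" — none of these are established.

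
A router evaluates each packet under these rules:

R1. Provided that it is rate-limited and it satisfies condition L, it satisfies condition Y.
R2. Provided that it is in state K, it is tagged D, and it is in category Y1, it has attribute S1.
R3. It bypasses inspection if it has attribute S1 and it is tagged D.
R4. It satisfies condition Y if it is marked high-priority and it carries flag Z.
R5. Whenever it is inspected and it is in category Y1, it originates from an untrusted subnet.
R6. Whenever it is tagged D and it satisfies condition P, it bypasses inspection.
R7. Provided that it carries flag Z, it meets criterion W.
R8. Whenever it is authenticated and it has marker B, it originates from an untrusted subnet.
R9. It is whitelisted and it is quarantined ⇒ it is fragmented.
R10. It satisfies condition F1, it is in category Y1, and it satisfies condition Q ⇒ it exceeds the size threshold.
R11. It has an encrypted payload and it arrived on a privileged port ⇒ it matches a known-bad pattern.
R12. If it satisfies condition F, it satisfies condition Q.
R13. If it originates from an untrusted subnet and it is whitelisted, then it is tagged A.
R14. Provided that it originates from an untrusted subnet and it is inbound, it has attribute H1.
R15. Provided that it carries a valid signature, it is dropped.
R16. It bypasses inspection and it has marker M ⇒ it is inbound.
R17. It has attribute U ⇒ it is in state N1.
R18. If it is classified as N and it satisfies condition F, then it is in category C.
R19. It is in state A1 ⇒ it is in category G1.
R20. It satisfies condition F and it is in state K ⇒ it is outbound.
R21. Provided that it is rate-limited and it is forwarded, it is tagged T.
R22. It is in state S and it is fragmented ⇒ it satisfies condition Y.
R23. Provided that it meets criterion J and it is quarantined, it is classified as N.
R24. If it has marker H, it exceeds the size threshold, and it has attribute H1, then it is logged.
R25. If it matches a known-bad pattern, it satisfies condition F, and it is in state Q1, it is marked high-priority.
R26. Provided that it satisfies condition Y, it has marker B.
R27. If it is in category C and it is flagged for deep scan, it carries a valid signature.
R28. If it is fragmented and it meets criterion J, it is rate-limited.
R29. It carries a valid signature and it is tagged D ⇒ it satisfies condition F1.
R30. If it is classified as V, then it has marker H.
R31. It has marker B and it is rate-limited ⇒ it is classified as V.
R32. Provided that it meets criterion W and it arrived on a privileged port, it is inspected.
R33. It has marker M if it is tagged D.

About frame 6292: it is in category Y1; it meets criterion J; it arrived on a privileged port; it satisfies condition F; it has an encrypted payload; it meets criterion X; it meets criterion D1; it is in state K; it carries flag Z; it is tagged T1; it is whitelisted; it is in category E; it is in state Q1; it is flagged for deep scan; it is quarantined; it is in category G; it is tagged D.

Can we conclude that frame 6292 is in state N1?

No

Forward chaining from the given facts derives: has attribute S1, bypasses inspection, meets criterion W, is fragmented, matches a known-bad pattern, satisfies condition Q, is outbound, is classified as N, is marked high-priority, is rate-limited, is inspected, has marker M, satisfies condition Y, originates from an untrusted subnet, is tagged A, is inbound, is in category C, has marker B, carries a valid signature, satisfies condition F1, is classified as V, exceeds the size threshold, has attribute H1, is dropped, has marker H, is logged.
The only rule concluding "it is in state N1" is R17, which needs "it has attribute U"; that is never established.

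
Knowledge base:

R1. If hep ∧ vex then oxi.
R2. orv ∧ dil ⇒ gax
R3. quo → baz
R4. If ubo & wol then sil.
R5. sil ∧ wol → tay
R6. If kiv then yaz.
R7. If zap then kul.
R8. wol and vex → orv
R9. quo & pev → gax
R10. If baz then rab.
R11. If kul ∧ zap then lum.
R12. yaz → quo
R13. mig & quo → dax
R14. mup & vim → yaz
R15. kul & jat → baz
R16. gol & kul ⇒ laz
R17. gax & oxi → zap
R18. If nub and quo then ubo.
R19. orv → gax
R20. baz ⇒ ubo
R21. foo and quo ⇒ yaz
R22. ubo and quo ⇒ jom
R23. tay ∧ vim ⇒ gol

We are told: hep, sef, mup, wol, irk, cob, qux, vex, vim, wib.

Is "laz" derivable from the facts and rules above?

Yes

oxi  (by R1: hep, vex)
orv  (by R8: wol, vex)
yaz  (by R14: mup, vim)
gax  (by R19: orv)
quo  (by R12: yaz)
zap  (by R17: gax, oxi)
baz  (by R3: quo)
kul  (by R7: zap)
ubo  (by R20: baz)
sil  (by R4: ubo, wol)
tay  (by R5: sil, wol)
gol  (by R23: tay, vim)
laz  (by R16: gol, kul)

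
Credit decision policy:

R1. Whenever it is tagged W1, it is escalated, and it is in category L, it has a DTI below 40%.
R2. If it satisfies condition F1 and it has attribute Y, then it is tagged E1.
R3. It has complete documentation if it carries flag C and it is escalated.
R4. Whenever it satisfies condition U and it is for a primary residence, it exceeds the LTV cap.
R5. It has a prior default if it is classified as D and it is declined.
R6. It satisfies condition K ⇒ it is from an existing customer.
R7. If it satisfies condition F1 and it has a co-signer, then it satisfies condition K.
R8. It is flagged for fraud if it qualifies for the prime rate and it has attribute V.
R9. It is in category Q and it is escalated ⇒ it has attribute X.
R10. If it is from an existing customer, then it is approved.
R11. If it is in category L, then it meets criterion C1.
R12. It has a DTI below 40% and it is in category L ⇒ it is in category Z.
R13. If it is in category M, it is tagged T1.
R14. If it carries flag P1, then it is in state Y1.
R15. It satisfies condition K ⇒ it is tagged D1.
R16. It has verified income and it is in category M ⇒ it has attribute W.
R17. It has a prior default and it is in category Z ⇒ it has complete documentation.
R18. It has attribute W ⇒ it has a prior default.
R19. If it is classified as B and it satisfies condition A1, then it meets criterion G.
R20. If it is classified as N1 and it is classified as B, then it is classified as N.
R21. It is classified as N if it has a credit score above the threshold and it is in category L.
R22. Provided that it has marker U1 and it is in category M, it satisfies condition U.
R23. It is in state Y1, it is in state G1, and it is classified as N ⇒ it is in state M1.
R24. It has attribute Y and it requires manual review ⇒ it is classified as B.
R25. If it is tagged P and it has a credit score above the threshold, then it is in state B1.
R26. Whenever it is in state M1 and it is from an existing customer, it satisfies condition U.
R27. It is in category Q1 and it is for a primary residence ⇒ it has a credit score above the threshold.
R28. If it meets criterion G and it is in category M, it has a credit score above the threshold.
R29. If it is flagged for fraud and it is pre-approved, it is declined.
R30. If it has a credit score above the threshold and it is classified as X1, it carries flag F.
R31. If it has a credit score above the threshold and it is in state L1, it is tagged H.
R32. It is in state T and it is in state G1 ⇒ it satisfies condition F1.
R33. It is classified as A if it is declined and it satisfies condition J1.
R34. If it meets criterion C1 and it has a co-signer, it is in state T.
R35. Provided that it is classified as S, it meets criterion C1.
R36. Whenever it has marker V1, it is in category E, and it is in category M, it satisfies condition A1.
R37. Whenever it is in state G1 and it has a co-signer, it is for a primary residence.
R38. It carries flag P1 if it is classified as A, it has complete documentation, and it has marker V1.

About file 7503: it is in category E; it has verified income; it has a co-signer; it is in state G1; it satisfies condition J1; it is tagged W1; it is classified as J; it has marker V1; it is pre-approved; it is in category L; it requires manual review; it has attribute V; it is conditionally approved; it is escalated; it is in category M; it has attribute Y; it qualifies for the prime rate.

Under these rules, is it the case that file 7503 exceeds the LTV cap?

By R1 (it is tagged W1, it is escalated, it is in category L): it has a DTI below 40%.
By R8 (it qualifies for the prime rate, it has attribute V): it is flagged for fraud.
By R11 (it is in category L): it meets criterion C1.
By R12 (it has a DTI below 40%, it is in category L): it is in category Z.
By R16 (it has verified income, it is in category M): it has attribute W.
By R18 (it has attribute W): it has a prior default.
By R24 (it has attribute Y, it requires manual review): it is classified as B.
By R29 (it is flagged for fraud, it is pre-approved): it is declined.
By R33 (it is declined, it satisfies condition J1): it is classified as A.
By R34 (it meets criterion C1, it has a co-signer): it is in state T.
By R36 (it has marker V1, it is in category E, it is in category M): it satisfies condition A1.
By R37 (it is in state G1, it has a co-signer): it is for a primary residence.
By R17 (it has a prior default, it is in category Z): it has complete documentation.
By R19 (it is classified as B, it satisfies condition A1): it meets criterion G.
By R28 (it meets criterion G, it is in category M): it has a credit score above the threshold.
By R32 (it is in state T, it is in state G1): it satisfies condition F1.
By R38 (it is classified as A, it has complete documentation, it has marker V1): it carries flag P1.
By R7 (it satisfies condition F1, it has a co-signer): it satisfies condition K.
By R14 (it carries flag P1): it is in state Y1.
By R21 (it has a credit score above the threshold, it is in category L): it is classified as N.
By R23 (it is in state Y1, it is in state G1, it is classified as N): it is in state M1.
By R6 (it satisfies condition K): it is from an existing customer.
By R26 (it is in state M1, it is from an existing customer): it satisfies condition U.
By R4 (it satisfies condition U, it is for a primary residence): it exceeds the LTV cap.

Yes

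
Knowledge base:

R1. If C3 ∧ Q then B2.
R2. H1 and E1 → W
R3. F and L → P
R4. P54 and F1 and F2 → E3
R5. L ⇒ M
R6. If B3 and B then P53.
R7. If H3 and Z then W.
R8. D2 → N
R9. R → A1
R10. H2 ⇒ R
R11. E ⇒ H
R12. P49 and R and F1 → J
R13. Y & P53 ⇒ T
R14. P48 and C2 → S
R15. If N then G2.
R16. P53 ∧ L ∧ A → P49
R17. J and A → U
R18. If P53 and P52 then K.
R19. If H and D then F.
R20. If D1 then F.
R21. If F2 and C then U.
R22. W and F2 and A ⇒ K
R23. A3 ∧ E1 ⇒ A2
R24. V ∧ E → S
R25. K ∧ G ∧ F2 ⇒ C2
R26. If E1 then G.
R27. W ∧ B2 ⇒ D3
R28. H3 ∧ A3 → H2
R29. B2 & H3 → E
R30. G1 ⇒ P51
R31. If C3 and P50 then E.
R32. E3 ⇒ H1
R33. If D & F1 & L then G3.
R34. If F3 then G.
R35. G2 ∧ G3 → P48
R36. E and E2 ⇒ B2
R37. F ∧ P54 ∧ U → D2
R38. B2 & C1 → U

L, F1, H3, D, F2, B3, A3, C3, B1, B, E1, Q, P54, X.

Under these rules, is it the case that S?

No

Forward chaining from the given facts derives: B2, E3, M, P53, A2, G, H2, E, H1, G3, W, R, H, F, D3, P, A1.
Rules concluding S: R14 needs P48; R24 needs V — none of these are established.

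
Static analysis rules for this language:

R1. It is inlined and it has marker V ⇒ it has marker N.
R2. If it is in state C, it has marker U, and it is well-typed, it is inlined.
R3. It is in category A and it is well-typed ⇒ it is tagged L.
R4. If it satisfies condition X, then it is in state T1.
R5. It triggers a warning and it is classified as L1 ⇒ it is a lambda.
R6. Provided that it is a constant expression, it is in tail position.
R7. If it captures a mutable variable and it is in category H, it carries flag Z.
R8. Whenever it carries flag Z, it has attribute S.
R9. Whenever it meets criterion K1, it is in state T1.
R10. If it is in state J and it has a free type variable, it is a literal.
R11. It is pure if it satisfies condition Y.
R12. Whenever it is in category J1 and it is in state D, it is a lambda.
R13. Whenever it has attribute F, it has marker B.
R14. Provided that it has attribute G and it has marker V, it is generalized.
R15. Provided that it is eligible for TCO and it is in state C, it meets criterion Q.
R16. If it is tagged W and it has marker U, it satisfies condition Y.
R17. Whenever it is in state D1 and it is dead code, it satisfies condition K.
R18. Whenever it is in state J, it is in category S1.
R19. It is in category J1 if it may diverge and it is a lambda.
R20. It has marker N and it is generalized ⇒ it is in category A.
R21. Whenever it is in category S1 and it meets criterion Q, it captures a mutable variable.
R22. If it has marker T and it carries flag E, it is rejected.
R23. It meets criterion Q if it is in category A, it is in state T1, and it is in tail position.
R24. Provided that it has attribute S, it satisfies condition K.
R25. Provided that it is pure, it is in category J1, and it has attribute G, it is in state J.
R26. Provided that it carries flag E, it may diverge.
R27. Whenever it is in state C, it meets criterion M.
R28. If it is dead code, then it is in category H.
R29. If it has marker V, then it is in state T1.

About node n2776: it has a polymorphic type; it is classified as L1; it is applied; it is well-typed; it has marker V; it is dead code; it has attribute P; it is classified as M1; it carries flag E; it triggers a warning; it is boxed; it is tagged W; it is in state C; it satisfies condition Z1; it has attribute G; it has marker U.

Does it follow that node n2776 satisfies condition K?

Forward chaining from the given facts derives: is inlined, is a lambda, is generalized, satisfies condition Y, may diverge, meets criterion M, is in category H, is in state T1, has marker N, is pure, is in category J1, is in category A, is in state J, is tagged L, is in category S1.
Rules concluding "it satisfies condition K": R17 needs "it is in state D1"; R24 needs "it has attribute S" — none of these are established.

No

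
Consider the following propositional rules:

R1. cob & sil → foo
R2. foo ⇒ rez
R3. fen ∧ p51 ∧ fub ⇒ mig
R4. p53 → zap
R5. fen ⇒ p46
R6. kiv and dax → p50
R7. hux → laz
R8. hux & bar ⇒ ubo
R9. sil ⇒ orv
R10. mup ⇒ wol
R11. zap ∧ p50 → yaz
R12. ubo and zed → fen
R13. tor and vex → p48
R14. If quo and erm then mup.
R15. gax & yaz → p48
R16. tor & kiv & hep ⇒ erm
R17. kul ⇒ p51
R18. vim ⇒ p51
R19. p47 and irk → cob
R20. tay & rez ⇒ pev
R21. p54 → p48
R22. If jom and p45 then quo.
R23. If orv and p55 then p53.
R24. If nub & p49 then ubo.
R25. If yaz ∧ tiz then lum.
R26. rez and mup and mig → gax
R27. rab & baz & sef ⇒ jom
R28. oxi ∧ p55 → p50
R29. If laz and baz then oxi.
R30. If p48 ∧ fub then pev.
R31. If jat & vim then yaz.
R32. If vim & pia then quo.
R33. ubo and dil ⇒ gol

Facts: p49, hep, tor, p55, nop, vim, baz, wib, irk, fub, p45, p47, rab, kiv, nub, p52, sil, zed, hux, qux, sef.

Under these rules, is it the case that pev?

Yes

laz  (by R7: hux)
orv  (by R9: sil)
erm  (by R16: tor, kiv, hep)
p51  (by R18: vim)
cob  (by R19: p47, irk)
p53  (by R23: orv, p55)
ubo  (by R24: nub, p49)
jom  (by R27: rab, baz, sef)
oxi  (by R29: laz, baz)
foo  (by R1: cob, sil)
rez  (by R2: foo)
zap  (by R4: p53)
fen  (by R12: ubo, zed)
quo  (by R22: jom, p45)
p50  (by R28: oxi, p55)
mig  (by R3: fen, p51, fub)
yaz  (by R11: zap, p50)
mup  (by R14: quo, erm)
gax  (by R26: rez, mup, mig)
p48  (by R15: gax, yaz)
pev  (by R30: p48, fub)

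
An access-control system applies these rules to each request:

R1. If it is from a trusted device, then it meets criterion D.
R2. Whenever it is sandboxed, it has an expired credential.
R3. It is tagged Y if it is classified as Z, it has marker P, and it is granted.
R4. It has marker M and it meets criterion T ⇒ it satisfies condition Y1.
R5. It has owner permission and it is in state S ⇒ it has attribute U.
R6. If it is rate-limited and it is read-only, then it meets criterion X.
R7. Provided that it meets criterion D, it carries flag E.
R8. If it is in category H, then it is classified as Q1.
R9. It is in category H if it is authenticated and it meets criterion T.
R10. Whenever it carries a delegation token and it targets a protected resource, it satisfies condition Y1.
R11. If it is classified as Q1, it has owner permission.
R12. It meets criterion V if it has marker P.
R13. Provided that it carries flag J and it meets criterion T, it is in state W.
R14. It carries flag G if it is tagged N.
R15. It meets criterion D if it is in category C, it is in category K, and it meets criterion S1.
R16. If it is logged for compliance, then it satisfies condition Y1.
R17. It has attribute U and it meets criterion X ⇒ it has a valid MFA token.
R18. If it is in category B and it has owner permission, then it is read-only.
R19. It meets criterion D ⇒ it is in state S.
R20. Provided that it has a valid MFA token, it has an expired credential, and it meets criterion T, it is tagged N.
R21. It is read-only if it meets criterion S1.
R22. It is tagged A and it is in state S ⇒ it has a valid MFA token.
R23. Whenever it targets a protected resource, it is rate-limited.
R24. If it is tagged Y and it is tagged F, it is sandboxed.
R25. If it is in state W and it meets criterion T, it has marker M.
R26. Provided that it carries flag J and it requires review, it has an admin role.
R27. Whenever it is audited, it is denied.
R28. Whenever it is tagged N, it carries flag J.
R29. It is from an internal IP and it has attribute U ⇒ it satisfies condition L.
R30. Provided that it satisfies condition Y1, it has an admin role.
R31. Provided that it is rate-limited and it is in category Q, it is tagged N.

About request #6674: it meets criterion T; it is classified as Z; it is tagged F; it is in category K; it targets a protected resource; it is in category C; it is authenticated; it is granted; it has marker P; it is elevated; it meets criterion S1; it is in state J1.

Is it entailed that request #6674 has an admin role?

Yes

By R3 (it is classified as Z, it has marker P, it is granted): it is tagged Y.
By R9 (it is authenticated, it meets criterion T): it is in category H.
By R15 (it is in category C, it is in category K, it meets criterion S1): it meets criterion D.
By R19 (it meets criterion D): it is in state S.
By R21 (it meets criterion S1): it is read-only.
By R23 (it targets a protected resource): it is rate-limited.
By R24 (it is tagged Y, it is tagged F): it is sandboxed.
By R2 (it is sandboxed): it has an expired credential.
By R6 (it is rate-limited, it is read-only): it meets criterion X.
By R8 (it is in category H): it is classified as Q1.
By R11 (it is classified as Q1): it has owner permission.
By R5 (it has owner permission, it is in state S): it has attribute U.
By R17 (it has attribute U, it meets criterion X): it has a valid MFA token.
By R20 (it has a valid MFA token, it has an expired credential, it meets criterion T): it is tagged N.
By R28 (it is tagged N): it carries flag J.
By R13 (it carries flag J, it meets criterion T): it is in state W.
By R25 (it is in state W, it meets criterion T): it has marker M.
By R4 (it has marker M, it meets criterion T): it satisfies condition Y1.
By R30 (it satisfies condition Y1): it has an admin role.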